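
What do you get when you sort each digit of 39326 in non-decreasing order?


The number 39326 has digits: 3, 9, 3, 2, 6
Sorted: 2, 3, 3, 6, 9
Joining the sorted digits gives the result.
Final answer: 23369


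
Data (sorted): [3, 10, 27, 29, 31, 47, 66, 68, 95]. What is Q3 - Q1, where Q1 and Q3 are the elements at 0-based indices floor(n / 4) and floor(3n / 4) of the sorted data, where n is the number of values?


The data has n = 9 elements.
Q1 index = floor(9 / 4) = floor(2.25) = 2; Q3 index = floor(3 * 9 / 4) = floor(6.75) = 6
Q1 = element at index 2 = 27
Q3 = element at index 6 = 66
IQR = 66 - 27 = 39
Final answer: 39


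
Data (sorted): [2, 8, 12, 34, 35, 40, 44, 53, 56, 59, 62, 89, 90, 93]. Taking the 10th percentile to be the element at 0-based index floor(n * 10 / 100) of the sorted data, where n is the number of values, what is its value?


The dataset has n = 14 elements.
Index = floor(14 * 10 / 100) = floor(140 / 100) = floor(1.4) = 1
Counting from index 0 in the sorted data, the element at index 1 is 8.
Final answer: 8


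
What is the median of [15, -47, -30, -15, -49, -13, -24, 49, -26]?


First, sort the list: [-49, -47, -30, -26, -24, -15, -13, 15, 49]
The list has 9 elements (odd count).
The middle index is 4 (0-based), and the element there is -24.
Final answer: -24


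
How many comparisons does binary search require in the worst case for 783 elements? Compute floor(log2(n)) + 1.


Binary search halves the search space each step.
Maximum comparisons = floor(log2(783)) + 1
log2(783) = 9.6129
floor(log2(783)) = 9, so 9 + 1 = 10
Final answer: 10


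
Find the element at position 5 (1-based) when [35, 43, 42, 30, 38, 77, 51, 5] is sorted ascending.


Sort ascending: [5, 30, 35, 38, 42, 43, 51, 77]
The 5th element (1-indexed) is at index 4.
Value = 42
Final answer: 42


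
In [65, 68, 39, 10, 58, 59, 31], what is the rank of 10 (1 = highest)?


Sort descending: [68, 65, 59, 58, 39, 31, 10]
Find 10 in the sorted list.
10 is at position 7.
Final answer: 7


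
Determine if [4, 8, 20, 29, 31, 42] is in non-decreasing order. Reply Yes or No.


Check consecutive pairs:
  4 <= 8? True
  8 <= 20? True
  20 <= 29? True
  29 <= 31? True
  31 <= 42? True
Every consecutive pair is in order, so the list is non-decreasing.
Final answer: Yes


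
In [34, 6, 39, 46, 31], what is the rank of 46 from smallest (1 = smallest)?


Sort ascending: [6, 31, 34, 39, 46]
Find 46 in the sorted list.
46 is at position 5 (1-indexed).
Final answer: 5


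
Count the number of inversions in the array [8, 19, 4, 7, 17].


For each element, count the later elements that are smaller than it:
  8 (index 0): smaller elements after it = [4, 7] -> 2
  19 (index 1): smaller elements after it = [4, 7, 17] -> 3
  4 (index 2): smaller elements after it = [] -> 0
  7 (index 3): smaller elements after it = [] -> 0
Total inversions = 2 + 3 + 0 + 0 = 5
Final answer: 5


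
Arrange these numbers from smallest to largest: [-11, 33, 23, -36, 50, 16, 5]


Original list: [-11, 33, 23, -36, 50, 16, 5]
Repeatedly take the smallest remaining element:
  Remaining [-11, 33, 23, -36, 50, 16, 5] -> smallest is -36
  Remaining [-11, 33, 23, 50, 16, 5] -> smallest is -11
  Remaining [33, 23, 50, 16, 5] -> smallest is 5
  Remaining [33, 23, 50, 16] -> smallest is 16
  Remaining [33, 23, 50] -> smallest is 23
  Remaining [33, 50] -> smallest is 33
  Remaining [50] -> smallest is 50
Collecting the picks in order gives the sorted list.
Final answer: [-36, -11, 5, 16, 23, 33, 50]


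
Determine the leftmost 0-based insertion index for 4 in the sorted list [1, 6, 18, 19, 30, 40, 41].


List is sorted: [1, 6, 18, 19, 30, 40, 41]
We need the leftmost position where 4 can be inserted, i.e. the first index whose element is >= 4 (or the end of the list if none is).
Binary search with low=0, high=7 (0-based indices):
  low=0, high=7, mid=3: a[3]=19 >= 4, so high = 3
  low=0, high=3, mid=1: a[1]=6 >= 4, so high = 1
  low=0, high=1, mid=0: a[0]=1 < 4, so low = 1
Now low = high = 1, so the insertion index is 1.
Final answer: 1


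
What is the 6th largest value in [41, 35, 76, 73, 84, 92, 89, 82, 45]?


Sort descending: [92, 89, 84, 82, 76, 73, 45, 41, 35]
The 6th element (1-indexed) is at index 5.
Value = 73
Final answer: 73


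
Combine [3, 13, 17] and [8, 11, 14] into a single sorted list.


List A: [3, 13, 17]
List B: [8, 11, 14]
Repeatedly compare the front elements and take the smaller:
  3 vs 8 -> take 3
  13 vs 8 -> take 8
  13 vs 11 -> take 11
  13 vs 14 -> take 13
  17 vs 14 -> take 14
  B is exhausted; append the rest of A: [17]
Final answer: [3, 8, 11, 13, 14, 17]


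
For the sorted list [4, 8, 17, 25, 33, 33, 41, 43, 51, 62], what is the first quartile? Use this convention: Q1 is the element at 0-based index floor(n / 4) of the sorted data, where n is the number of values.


The list has n = 10 elements.
Q1 index = floor(10 / 4) = floor(2.5) = 2
Counting from index 0 in the sorted data, the element at index 2 is 17.
Final answer: 17


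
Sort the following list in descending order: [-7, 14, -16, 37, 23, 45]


Original list: [-7, 14, -16, 37, 23, 45]
Repeatedly take the largest remaining element:
  Remaining [-7, 14, -16, 37, 23, 45] -> largest is 45
  Remaining [-7, 14, -16, 37, 23] -> largest is 37
  Remaining [-7, 14, -16, 23] -> largest is 23
  Remaining [-7, 14, -16] -> largest is 14
  Remaining [-7, -16] -> largest is -7
  Remaining [-16] -> largest is -16
Collecting the picks in order gives the descending list.
Final answer: [45, 37, 23, 14, -7, -16]


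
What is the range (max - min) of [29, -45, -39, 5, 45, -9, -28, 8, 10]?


Maximum value: 45
Minimum value: -45
Range = 45 - (-45) = 90
Final answer: 90


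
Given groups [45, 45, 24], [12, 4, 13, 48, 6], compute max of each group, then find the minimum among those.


Find max of each group:
  Group 1: [45, 45, 24] -> max = 45
  Group 2: [12, 4, 13, 48, 6] -> max = 48
Maxes: [45, 48]
Minimum of maxes = 45
Final answer: 45


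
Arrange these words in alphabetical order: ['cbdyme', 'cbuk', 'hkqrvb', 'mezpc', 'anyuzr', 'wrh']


Compare strings character by character (the first differing letter decides):
  'anyuzr' < 'cbdyme' since 'a' < 'c' at position 1
  'cbdyme' < 'cbuk' since 'd' < 'u' at position 3
  'cbuk' < 'hkqrvb' since 'c' < 'h' at position 1
  'hkqrvb' < 'mezpc' since 'h' < 'm' at position 1
  'mezpc' < 'wrh' since 'm' < 'w' at position 1
Chaining these comparisons gives the alphabetical order.
Final answer: ['anyuzr', 'cbdyme', 'cbuk', 'hkqrvb', 'mezpc', 'wrh']


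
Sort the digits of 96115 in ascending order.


The number 96115 has digits: 9, 6, 1, 1, 5
Sorted: 1, 1, 5, 6, 9
Joining the sorted digits gives the result.
Final answer: 11569


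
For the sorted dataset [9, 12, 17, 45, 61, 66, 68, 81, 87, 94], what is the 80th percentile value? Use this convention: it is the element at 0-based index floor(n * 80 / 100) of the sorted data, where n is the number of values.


The dataset has n = 10 elements.
Index = floor(10 * 80 / 100) = floor(800 / 100) = floor(8) = 8
Counting from index 0 in the sorted data, the element at index 8 is 87.
Final answer: 87


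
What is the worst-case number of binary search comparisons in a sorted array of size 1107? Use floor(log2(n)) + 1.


Binary search halves the search space each step.
Maximum comparisons = floor(log2(1107)) + 1
log2(1107) = 10.1124
floor(log2(1107)) = 10, so 10 + 1 = 11
Final answer: 11


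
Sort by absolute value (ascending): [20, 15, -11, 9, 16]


Compute absolute values:
  |20| = 20
  |15| = 15
  |-11| = 11
  |9| = 9
  |16| = 16
Absolute values in increasing order: 9 < 11 < 15 < 16 < 20
Listing the original numbers in that order gives the answer.
Final answer: [9, -11, 15, 16, 20]


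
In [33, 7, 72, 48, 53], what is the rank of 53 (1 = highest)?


Sort descending: [72, 53, 48, 33, 7]
Find 53 in the sorted list.
53 is at position 2.
Final answer: 2


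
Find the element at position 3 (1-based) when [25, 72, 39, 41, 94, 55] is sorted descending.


Sort descending: [94, 72, 55, 41, 39, 25]
The 3rd element (1-indexed) is at index 2.
Value = 55
Final answer: 55


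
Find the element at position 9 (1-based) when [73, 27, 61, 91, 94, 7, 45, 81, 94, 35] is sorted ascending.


Sort ascending: [7, 27, 35, 45, 61, 73, 81, 91, 94, 94]
The 9th element (1-indexed) is at index 8.
Value = 94
Final answer: 94


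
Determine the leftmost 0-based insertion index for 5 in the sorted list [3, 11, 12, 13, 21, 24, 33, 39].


List is sorted: [3, 11, 12, 13, 21, 24, 33, 39]
We need the leftmost position where 5 can be inserted, i.e. the first index whose element is >= 5 (or the end of the list if none is).
Binary search with low=0, high=8 (0-based indices):
  low=0, high=8, mid=4: a[4]=21 >= 5, so high = 4
  low=0, high=4, mid=2: a[2]=12 >= 5, so high = 2
  low=0, high=2, mid=1: a[1]=11 >= 5, so high = 1
  low=0, high=1, mid=0: a[0]=3 < 5, so low = 1
Now low = high = 1, so the insertion index is 1.
Final answer: 1


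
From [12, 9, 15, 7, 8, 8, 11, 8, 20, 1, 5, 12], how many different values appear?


List all unique values:
Distinct values: [1, 5, 7, 8, 9, 11, 12, 15, 20]
Count = 9
Final answer: 9


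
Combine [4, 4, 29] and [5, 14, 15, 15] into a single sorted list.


List A: [4, 4, 29]
List B: [5, 14, 15, 15]
Repeatedly compare the front elements and take the smaller:
  4 vs 5 -> take 4
  4 vs 5 -> take 4
  29 vs 5 -> take 5
  29 vs 14 -> take 14
  29 vs 15 -> take 15
  29 vs 15 -> take 15
  B is exhausted; append the rest of A: [29]
Final answer: [4, 4, 5, 14, 15, 15, 29]


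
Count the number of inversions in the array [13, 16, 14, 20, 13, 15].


For each element, count the later elements that are smaller than it:
  13 (index 0): smaller elements after it = [] -> 0
  16 (index 1): smaller elements after it = [14, 13, 15] -> 3
  14 (index 2): smaller elements after it = [13] -> 1
  20 (index 3): smaller elements after it = [13, 15] -> 2
  13 (index 4): smaller elements after it = [] -> 0
Total inversions = 0 + 3 + 1 + 2 + 0 = 6
Final answer: 6


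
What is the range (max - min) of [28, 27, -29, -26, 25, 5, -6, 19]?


Maximum value: 28
Minimum value: -29
Range = 28 - (-29) = 57
Final answer: 57


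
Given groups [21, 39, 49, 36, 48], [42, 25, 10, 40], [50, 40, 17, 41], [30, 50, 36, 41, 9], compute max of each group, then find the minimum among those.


Find max of each group:
  Group 1: [21, 39, 49, 36, 48] -> max = 49
  Group 2: [42, 25, 10, 40] -> max = 42
  Group 3: [50, 40, 17, 41] -> max = 50
  Group 4: [30, 50, 36, 41, 9] -> max = 50
Maxes: [49, 42, 50, 50]
Minimum of maxes = 42
Final answer: 42


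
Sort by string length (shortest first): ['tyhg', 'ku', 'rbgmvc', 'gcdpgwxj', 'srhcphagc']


Compute lengths:
  'tyhg' has length 4
  'ku' has length 2
  'rbgmvc' has length 6
  'gcdpgwxj' has length 8
  'srhcphagc' has length 9
Lengths in increasing order: 2 < 4 < 6 < 8 < 9
Listing the words in that order gives the answer.
Final answer: ['ku', 'tyhg', 'rbgmvc', 'gcdpgwxj', 'srhcphagc']


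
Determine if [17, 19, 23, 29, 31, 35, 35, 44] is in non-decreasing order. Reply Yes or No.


Check consecutive pairs:
  17 <= 19? True
  19 <= 23? True
  23 <= 29? True
  29 <= 31? True
  31 <= 35? True
  35 <= 35? True
  35 <= 44? True
Every consecutive pair is in order, so the list is non-decreasing.
Final answer: Yes


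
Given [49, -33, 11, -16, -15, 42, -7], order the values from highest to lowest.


Original list: [49, -33, 11, -16, -15, 42, -7]
Repeatedly take the largest remaining element:
  Remaining [49, -33, 11, -16, -15, 42, -7] -> largest is 49
  Remaining [-33, 11, -16, -15, 42, -7] -> largest is 42
  Remaining [-33, 11, -16, -15, -7] -> largest is 11
  Remaining [-33, -16, -15, -7] -> largest is -7
  Remaining [-33, -16, -15] -> largest is -15
  Remaining [-33, -16] -> largest is -16
  Remaining [-33] -> largest is -33
Collecting the picks in order gives the descending list.
Final answer: [49, 42, 11, -7, -15, -16, -33]


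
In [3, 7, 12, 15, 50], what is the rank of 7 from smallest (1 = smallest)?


Sort ascending: [3, 7, 12, 15, 50]
Find 7 in the sorted list.
7 is at position 2 (1-indexed).
Final answer: 2


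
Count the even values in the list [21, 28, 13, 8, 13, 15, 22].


Check each element:
  21 is odd
  28 is even
  13 is odd
  8 is even
  13 is odd
  15 is odd
  22 is even
Evens: [28, 8, 22]
Count of evens = 3
Final answer: 3


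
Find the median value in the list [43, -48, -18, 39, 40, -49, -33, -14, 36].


First, sort the list: [-49, -48, -33, -18, -14, 36, 39, 40, 43]
The list has 9 elements (odd count).
The middle index is 4 (0-based), and the element there is -14.
Final answer: -14


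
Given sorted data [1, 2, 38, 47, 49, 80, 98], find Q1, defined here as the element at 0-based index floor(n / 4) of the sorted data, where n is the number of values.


The list has n = 7 elements.
Q1 index = floor(7 / 4) = floor(1.75) = 1
Counting from index 0 in the sorted data, the element at index 1 is 2.
Final answer: 2


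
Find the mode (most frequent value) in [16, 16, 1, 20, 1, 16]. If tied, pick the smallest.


Count the frequency of each value:
  1 appears 2 time(s)
  16 appears 3 time(s)
  20 appears 1 time(s)
Maximum frequency is 3.
Only 16 reaches that frequency, so it is the mode.
Final answer: 16


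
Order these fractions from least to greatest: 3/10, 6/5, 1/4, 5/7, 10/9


Convert to decimal for comparison:
  3/10 = 0.3
  6/5 = 1.2
  1/4 = 0.25
  5/7 = 0.7143
  10/9 = 1.1111
Decimals in increasing order: 0.25 < 0.3 < 0.7143 < 1.1111 < 1.2
Writing each back as its fraction gives the sorted order.
Final answer: 1/4, 3/10, 5/7, 10/9, 6/5


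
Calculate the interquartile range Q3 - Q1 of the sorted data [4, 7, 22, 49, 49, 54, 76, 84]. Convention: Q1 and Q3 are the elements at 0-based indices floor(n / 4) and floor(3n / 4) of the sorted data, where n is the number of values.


The data has n = 8 elements.
Q1 index = floor(8 / 4) = floor(2) = 2; Q3 index = floor(3 * 8 / 4) = floor(6) = 6
Q1 = element at index 2 = 22
Q3 = element at index 6 = 76
IQR = 76 - 22 = 54
Final answer: 54


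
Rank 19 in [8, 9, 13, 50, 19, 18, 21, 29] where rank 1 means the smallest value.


Sort ascending: [8, 9, 13, 18, 19, 21, 29, 50]
Find 19 in the sorted list.
19 is at position 5 (1-indexed).
Final answer: 5


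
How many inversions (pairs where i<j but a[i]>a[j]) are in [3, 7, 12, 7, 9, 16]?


For each element, count the later elements that are smaller than it:
  3 (index 0): smaller elements after it = [] -> 0
  7 (index 1): smaller elements after it = [] -> 0
  12 (index 2): smaller elements after it = [7, 9] -> 2
  7 (index 3): smaller elements after it = [] -> 0
  9 (index 4): smaller elements after it = [] -> 0
Total inversions = 0 + 0 + 2 + 0 + 0 = 2
Final answer: 2


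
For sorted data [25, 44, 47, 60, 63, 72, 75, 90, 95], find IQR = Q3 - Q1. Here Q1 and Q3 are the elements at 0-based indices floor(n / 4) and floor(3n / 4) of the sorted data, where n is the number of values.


The data has n = 9 elements.
Q1 index = floor(9 / 4) = floor(2.25) = 2; Q3 index = floor(3 * 9 / 4) = floor(6.75) = 6
Q1 = element at index 2 = 47
Q3 = element at index 6 = 75
IQR = 75 - 47 = 28
Final answer: 28


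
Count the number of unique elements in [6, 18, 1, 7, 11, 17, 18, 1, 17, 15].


List all unique values:
Distinct values: [1, 6, 7, 11, 15, 17, 18]
Count = 7
Final answer: 7


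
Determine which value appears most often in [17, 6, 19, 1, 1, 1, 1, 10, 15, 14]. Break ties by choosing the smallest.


Count the frequency of each value:
  1 appears 4 time(s)
  6 appears 1 time(s)
  10 appears 1 time(s)
  14 appears 1 time(s)
  15 appears 1 time(s)
  17 appears 1 time(s)
  19 appears 1 time(s)
Maximum frequency is 4.
Only 1 reaches that frequency, so it is the mode.
Final answer: 1


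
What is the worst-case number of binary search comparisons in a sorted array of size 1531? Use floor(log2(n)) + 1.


Binary search halves the search space each step.
Maximum comparisons = floor(log2(1531)) + 1
log2(1531) = 10.5803
floor(log2(1531)) = 10, so 10 + 1 = 11
Final answer: 11


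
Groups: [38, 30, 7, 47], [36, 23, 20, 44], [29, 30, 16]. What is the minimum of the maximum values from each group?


Find max of each group:
  Group 1: [38, 30, 7, 47] -> max = 47
  Group 2: [36, 23, 20, 44] -> max = 44
  Group 3: [29, 30, 16] -> max = 30
Maxes: [47, 44, 30]
Minimum of maxes = 30
Final answer: 30


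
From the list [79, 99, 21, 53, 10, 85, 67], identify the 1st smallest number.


Sort ascending: [10, 21, 53, 67, 79, 85, 99]
The 1st element (1-indexed) is at index 0.
Value = 10
Final answer: 10


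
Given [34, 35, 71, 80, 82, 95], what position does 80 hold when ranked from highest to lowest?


Sort descending: [95, 82, 80, 71, 35, 34]
Find 80 in the sorted list.
80 is at position 3.
Final answer: 3


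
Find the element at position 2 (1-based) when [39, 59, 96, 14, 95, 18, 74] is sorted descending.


Sort descending: [96, 95, 74, 59, 39, 18, 14]
The 2nd element (1-indexed) is at index 1.
Value = 95
Final answer: 95


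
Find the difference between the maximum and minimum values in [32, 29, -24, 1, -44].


Maximum value: 32
Minimum value: -44
Range = 32 - (-44) = 76
Final answer: 76


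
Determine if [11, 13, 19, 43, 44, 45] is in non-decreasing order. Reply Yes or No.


Check consecutive pairs:
  11 <= 13? True
  13 <= 19? True
  19 <= 43? True
  43 <= 44? True
  44 <= 45? True
Every consecutive pair is in order, so the list is non-decreasing.
Final answer: Yes


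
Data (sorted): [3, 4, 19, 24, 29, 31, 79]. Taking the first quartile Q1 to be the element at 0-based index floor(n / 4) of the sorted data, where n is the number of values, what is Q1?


The list has n = 7 elements.
Q1 index = floor(7 / 4) = floor(1.75) = 1
Counting from index 0 in the sorted data, the element at index 1 is 4.
Final answer: 4


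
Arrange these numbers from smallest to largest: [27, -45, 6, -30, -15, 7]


Original list: [27, -45, 6, -30, -15, 7]
Repeatedly take the smallest remaining element:
  Remaining [27, -45, 6, -30, -15, 7] -> smallest is -45
  Remaining [27, 6, -30, -15, 7] -> smallest is -30
  Remaining [27, 6, -15, 7] -> smallest is -15
  Remaining [27, 6, 7] -> smallest is 6
  Remaining [27, 7] -> smallest is 7
  Remaining [27] -> smallest is 27
Collecting the picks in order gives the sorted list.
Final answer: [-45, -30, -15, 6, 7, 27]


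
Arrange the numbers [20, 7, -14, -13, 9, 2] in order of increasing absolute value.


Compute absolute values:
  |20| = 20
  |7| = 7
  |-14| = 14
  |-13| = 13
  |9| = 9
  |2| = 2
Absolute values in increasing order: 2 < 7 < 9 < 13 < 14 < 20
Listing the original numbers in that order gives the answer.
Final answer: [2, 7, 9, -13, -14, 20]


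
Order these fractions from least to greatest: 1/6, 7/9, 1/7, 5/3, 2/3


Convert to decimal for comparison:
  1/6 = 0.1667
  7/9 = 0.7778
  1/7 = 0.1429
  5/3 = 1.6667
  2/3 = 0.6667
Decimals in increasing order: 0.1429 < 0.1667 < 0.6667 < 0.7778 < 1.6667
Writing each back as its fraction gives the sorted order.
Final answer: 1/7, 1/6, 2/3, 7/9, 5/3


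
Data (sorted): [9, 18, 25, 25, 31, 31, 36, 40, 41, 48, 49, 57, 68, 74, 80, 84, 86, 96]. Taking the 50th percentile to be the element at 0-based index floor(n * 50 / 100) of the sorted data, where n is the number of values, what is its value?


The dataset has n = 18 elements.
Index = floor(18 * 50 / 100) = floor(900 / 100) = floor(9) = 9
Counting from index 0 in the sorted data, the element at index 9 is 48.
Final answer: 48


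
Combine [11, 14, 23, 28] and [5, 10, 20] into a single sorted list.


List A: [11, 14, 23, 28]
List B: [5, 10, 20]
Repeatedly compare the front elements and take the smaller:
  11 vs 5 -> take 5
  11 vs 10 -> take 10
  11 vs 20 -> take 11
  14 vs 20 -> take 14
  23 vs 20 -> take 20
  B is exhausted; append the rest of A: [23, 28]
Final answer: [5, 10, 11, 14, 20, 23, 28]


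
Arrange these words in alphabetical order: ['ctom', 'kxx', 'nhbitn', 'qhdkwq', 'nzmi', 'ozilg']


Compare strings character by character (the first differing letter decides):
  'ctom' < 'kxx' since 'c' < 'k' at position 1
  'kxx' < 'nhbitn' since 'k' < 'n' at position 1
  'nhbitn' < 'nzmi' since 'h' < 'z' at position 2
  'nzmi' < 'ozilg' since 'n' < 'o' at position 1
  'ozilg' < 'qhdkwq' since 'o' < 'q' at position 1
Chaining these comparisons gives the alphabetical order.
Final answer: ['ctom', 'kxx', 'nhbitn', 'nzmi', 'ozilg', 'qhdkwq']


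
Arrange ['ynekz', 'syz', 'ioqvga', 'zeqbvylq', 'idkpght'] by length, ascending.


Compute lengths:
  'ynekz' has length 5
  'syz' has length 3
  'ioqvga' has length 6
  'zeqbvylq' has length 8
  'idkpght' has length 7
Lengths in increasing order: 3 < 5 < 6 < 7 < 8
Listing the words in that order gives the answer.
Final answer: ['syz', 'ynekz', 'ioqvga', 'idkpght', 'zeqbvylq']


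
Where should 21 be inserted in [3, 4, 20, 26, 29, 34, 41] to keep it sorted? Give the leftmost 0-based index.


List is sorted: [3, 4, 20, 26, 29, 34, 41]
We need the leftmost position where 21 can be inserted, i.e. the first index whose element is >= 21 (or the end of the list if none is).
Binary search with low=0, high=7 (0-based indices):
  low=0, high=7, mid=3: a[3]=26 >= 21, so high = 3
  low=0, high=3, mid=1: a[1]=4 < 21, so low = 2
  low=2, high=3, mid=2: a[2]=20 < 21, so low = 3
Now low = high = 3, so the insertion index is 3.
Final answer: 3


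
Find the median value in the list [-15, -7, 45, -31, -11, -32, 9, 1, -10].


First, sort the list: [-32, -31, -15, -11, -10, -7, 1, 9, 45]
The list has 9 elements (odd count).
The middle index is 4 (0-based), and the element there is -10.
Final answer: -10


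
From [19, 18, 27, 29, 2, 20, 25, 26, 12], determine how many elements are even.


Check each element:
  19 is odd
  18 is even
  27 is odd
  29 is odd
  2 is even
  20 is even
  25 is odd
  26 is even
  12 is even
Evens: [18, 2, 20, 26, 12]
Count of evens = 5
Final answer: 5


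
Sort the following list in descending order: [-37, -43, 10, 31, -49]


Original list: [-37, -43, 10, 31, -49]
Repeatedly take the largest remaining element:
  Remaining [-37, -43, 10, 31, -49] -> largest is 31
  Remaining [-37, -43, 10, -49] -> largest is 10
  Remaining [-37, -43, -49] -> largest is -37
  Remaining [-43, -49] -> largest is -43
  Remaining [-49] -> largest is -49
Collecting the picks in order gives the descending list.
Final answer: [31, 10, -37, -43, -49]


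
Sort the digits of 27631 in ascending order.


The number 27631 has digits: 2, 7, 6, 3, 1
Sorted: 1, 2, 3, 6, 7
Joining the sorted digits gives the result.
Final answer: 12367


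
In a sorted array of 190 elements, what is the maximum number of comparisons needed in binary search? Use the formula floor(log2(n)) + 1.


Binary search halves the search space each step.
Maximum comparisons = floor(log2(190)) + 1
log2(190) = 7.5699
floor(log2(190)) = 7, so 7 + 1 = 8
Final answer: 8


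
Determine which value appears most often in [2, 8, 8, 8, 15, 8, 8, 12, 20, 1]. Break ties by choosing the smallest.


Count the frequency of each value:
  1 appears 1 time(s)
  2 appears 1 time(s)
  8 appears 5 time(s)
  12 appears 1 time(s)
  15 appears 1 time(s)
  20 appears 1 time(s)
Maximum frequency is 5.
Only 8 reaches that frequency, so it is the mode.
Final answer: 8


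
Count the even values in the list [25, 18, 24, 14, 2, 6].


Check each element:
  25 is odd
  18 is even
  24 is even
  14 is even
  2 is even
  6 is even
Evens: [18, 24, 14, 2, 6]
Count of evens = 5
Final answer: 5


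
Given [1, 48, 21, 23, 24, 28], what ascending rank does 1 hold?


Sort ascending: [1, 21, 23, 24, 28, 48]
Find 1 in the sorted list.
1 is at position 1 (1-indexed).
Final answer: 1


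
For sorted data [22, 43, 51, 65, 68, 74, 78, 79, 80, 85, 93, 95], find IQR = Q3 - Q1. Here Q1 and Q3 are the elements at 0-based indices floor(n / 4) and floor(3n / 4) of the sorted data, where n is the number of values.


The data has n = 12 elements.
Q1 index = floor(12 / 4) = floor(3) = 3; Q3 index = floor(3 * 12 / 4) = floor(9) = 9
Q1 = element at index 3 = 65
Q3 = element at index 9 = 85
IQR = 85 - 65 = 20
Final answer: 20


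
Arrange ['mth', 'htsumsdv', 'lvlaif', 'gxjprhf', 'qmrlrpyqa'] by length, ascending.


Compute lengths:
  'mth' has length 3
  'htsumsdv' has length 8
  'lvlaif' has length 6
  'gxjprhf' has length 7
  'qmrlrpyqa' has length 9
Lengths in increasing order: 3 < 6 < 7 < 8 < 9
Listing the words in that order gives the answer.
Final answer: ['mth', 'lvlaif', 'gxjprhf', 'htsumsdv', 'qmrlrpyqa']


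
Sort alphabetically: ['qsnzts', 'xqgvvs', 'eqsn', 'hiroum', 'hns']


Compare strings character by character (the first differing letter decides):
  'eqsn' < 'hiroum' since 'e' < 'h' at position 1
  'hiroum' < 'hns' since 'i' < 'n' at position 2
  'hns' < 'qsnzts' since 'h' < 'q' at position 1
  'qsnzts' < 'xqgvvs' since 'q' < 'x' at position 1
Chaining these comparisons gives the alphabetical order.
Final answer: ['eqsn', 'hiroum', 'hns', 'qsnzts', 'xqgvvs']


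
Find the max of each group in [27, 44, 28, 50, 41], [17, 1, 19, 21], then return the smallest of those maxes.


Find max of each group:
  Group 1: [27, 44, 28, 50, 41] -> max = 50
  Group 2: [17, 1, 19, 21] -> max = 21
Maxes: [50, 21]
Minimum of maxes = 21
Final answer: 21


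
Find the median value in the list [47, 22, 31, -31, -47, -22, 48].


First, sort the list: [-47, -31, -22, 22, 31, 47, 48]
The list has 7 elements (odd count).
The middle index is 3 (0-based), and the element there is 22.
Final answer: 22


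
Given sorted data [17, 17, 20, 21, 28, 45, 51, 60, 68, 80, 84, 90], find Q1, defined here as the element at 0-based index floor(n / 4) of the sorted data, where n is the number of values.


The list has n = 12 elements.
Q1 index = floor(12 / 4) = floor(3) = 3
Counting from index 0 in the sorted data, the element at index 3 is 21.
Final answer: 21


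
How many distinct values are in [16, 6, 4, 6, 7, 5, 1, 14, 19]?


List all unique values:
Distinct values: [1, 4, 5, 6, 7, 14, 16, 19]
Count = 8
Final answer: 8


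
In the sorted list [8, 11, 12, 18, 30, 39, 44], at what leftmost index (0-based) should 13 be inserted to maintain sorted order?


List is sorted: [8, 11, 12, 18, 30, 39, 44]
We need the leftmost position where 13 can be inserted, i.e. the first index whose element is >= 13 (or the end of the list if none is).
Binary search with low=0, high=7 (0-based indices):
  low=0, high=7, mid=3: a[3]=18 >= 13, so high = 3
  low=0, high=3, mid=1: a[1]=11 < 13, so low = 2
  low=2, high=3, mid=2: a[2]=12 < 13, so low = 3
Now low = high = 3, so the insertion index is 3.
Final answer: 3


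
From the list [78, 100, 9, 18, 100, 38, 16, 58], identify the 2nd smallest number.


Sort ascending: [9, 16, 18, 38, 58, 78, 100, 100]
The 2nd element (1-indexed) is at index 1.
Value = 16
Final answer: 16


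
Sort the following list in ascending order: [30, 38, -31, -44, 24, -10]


Original list: [30, 38, -31, -44, 24, -10]
Repeatedly take the smallest remaining element:
  Remaining [30, 38, -31, -44, 24, -10] -> smallest is -44
  Remaining [30, 38, -31, 24, -10] -> smallest is -31
  Remaining [30, 38, 24, -10] -> smallest is -10
  Remaining [30, 38, 24] -> smallest is 24
  Remaining [30, 38] -> smallest is 30
  Remaining [38] -> smallest is 38
Collecting the picks in order gives the sorted list.
Final answer: [-44, -31, -10, 24, 30, 38]


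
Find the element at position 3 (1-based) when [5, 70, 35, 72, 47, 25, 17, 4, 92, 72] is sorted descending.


Sort descending: [92, 72, 72, 70, 47, 35, 25, 17, 5, 4]
The 3rd element (1-indexed) is at index 2.
Value = 72
Final answer: 72


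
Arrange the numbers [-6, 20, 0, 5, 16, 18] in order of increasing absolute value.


Compute absolute values:
  |-6| = 6
  |20| = 20
  |0| = 0
  |5| = 5
  |16| = 16
  |18| = 18
Absolute values in increasing order: 0 < 5 < 6 < 16 < 18 < 20
Listing the original numbers in that order gives the answer.
Final answer: [0, 5, -6, 16, 18, 20]


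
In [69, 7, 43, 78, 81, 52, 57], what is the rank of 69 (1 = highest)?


Sort descending: [81, 78, 69, 57, 52, 43, 7]
Find 69 in the sorted list.
69 is at position 3.
Final answer: 3


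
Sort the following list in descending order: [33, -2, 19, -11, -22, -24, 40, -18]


Original list: [33, -2, 19, -11, -22, -24, 40, -18]
Repeatedly take the largest remaining element:
  Remaining [33, -2, 19, -11, -22, -24, 40, -18] -> largest is 40
  Remaining [33, -2, 19, -11, -22, -24, -18] -> largest is 33
  Remaining [-2, 19, -11, -22, -24, -18] -> largest is 19
  Remaining [-2, -11, -22, -24, -18] -> largest is -2
  Remaining [-11, -22, -24, -18] -> largest is -11
  Remaining [-22, -24, -18] -> largest is -18
  Remaining [-22, -24] -> largest is -22
  Remaining [-24] -> largest is -24
Collecting the picks in order gives the descending list.
Final answer: [40, 33, 19, -2, -11, -18, -22, -24]


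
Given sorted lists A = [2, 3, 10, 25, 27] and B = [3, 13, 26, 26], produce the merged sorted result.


List A: [2, 3, 10, 25, 27]
List B: [3, 13, 26, 26]
Repeatedly compare the front elements and take the smaller:
  2 vs 3 -> take 2
  3 vs 3 -> take 3
  10 vs 3 -> take 3
  10 vs 13 -> take 10
  25 vs 13 -> take 13
  25 vs 26 -> take 25
  27 vs 26 -> take 26
  27 vs 26 -> take 26
  B is exhausted; append the rest of A: [27]
Final answer: [2, 3, 3, 10, 13, 25, 26, 26, 27]


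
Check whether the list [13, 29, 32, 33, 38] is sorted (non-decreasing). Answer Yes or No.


Check consecutive pairs:
  13 <= 29? True
  29 <= 32? True
  32 <= 33? True
  33 <= 38? True
Every consecutive pair is in order, so the list is non-decreasing.
Final answer: Yes


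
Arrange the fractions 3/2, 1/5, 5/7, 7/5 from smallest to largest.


Convert to decimal for comparison:
  3/2 = 1.5
  1/5 = 0.2
  5/7 = 0.7143
  7/5 = 1.4
Decimals in increasing order: 0.2 < 0.7143 < 1.4 < 1.5
Writing each back as its fraction gives the sorted order.
Final answer: 1/5, 5/7, 7/5, 3/2


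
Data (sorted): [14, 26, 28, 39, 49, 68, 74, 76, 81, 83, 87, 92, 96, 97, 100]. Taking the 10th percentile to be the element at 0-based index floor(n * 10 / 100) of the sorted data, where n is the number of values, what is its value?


The dataset has n = 15 elements.
Index = floor(15 * 10 / 100) = floor(150 / 100) = floor(1.5) = 1
Counting from index 0 in the sorted data, the element at index 1 is 26.
Final answer: 26


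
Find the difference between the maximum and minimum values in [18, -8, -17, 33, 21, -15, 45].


Maximum value: 45
Minimum value: -17
Range = 45 - (-17) = 62
Final answer: 62


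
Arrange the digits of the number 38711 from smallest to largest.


The number 38711 has digits: 3, 8, 7, 1, 1
Sorted: 1, 1, 3, 7, 8
Joining the sorted digits gives the result.
Final answer: 11378


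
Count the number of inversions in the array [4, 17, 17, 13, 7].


For each element, count the later elements that are smaller than it:
  4 (index 0): smaller elements after it = [] -> 0
  17 (index 1): smaller elements after it = [13, 7] -> 2
  17 (index 2): smaller elements after it = [13, 7] -> 2
  13 (index 3): smaller elements after it = [7] -> 1
Total inversions = 0 + 2 + 2 + 1 = 5
Final answer: 5


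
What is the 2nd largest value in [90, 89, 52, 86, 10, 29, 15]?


Sort descending: [90, 89, 86, 52, 29, 15, 10]
The 2nd element (1-indexed) is at index 1.
Value = 89
Final answer: 89


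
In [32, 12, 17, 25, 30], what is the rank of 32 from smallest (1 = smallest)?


Sort ascending: [12, 17, 25, 30, 32]
Find 32 in the sorted list.
32 is at position 5 (1-indexed).
Final answer: 5


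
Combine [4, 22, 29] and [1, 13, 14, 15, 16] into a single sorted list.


List A: [4, 22, 29]
List B: [1, 13, 14, 15, 16]
Repeatedly compare the front elements and take the smaller:
  4 vs 1 -> take 1
  4 vs 13 -> take 4
  22 vs 13 -> take 13
  22 vs 14 -> take 14
  22 vs 15 -> take 15
  22 vs 16 -> take 16
  B is exhausted; append the rest of A: [22, 29]
Final answer: [1, 4, 13, 14, 15, 16, 22, 29]


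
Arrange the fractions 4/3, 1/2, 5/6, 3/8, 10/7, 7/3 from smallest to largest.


Convert to decimal for comparison:
  4/3 = 1.3333
  1/2 = 0.5
  5/6 = 0.8333
  3/8 = 0.375
  10/7 = 1.4286
  7/3 = 2.3333
Decimals in increasing order: 0.375 < 0.5 < 0.8333 < 1.3333 < 1.4286 < 2.3333
Writing each back as its fraction gives the sorted order.
Final answer: 3/8, 1/2, 5/6, 4/3, 10/7, 7/3


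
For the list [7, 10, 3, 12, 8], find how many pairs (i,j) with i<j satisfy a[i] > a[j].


For each element, count the later elements that are smaller than it:
  7 (index 0): smaller elements after it = [3] -> 1
  10 (index 1): smaller elements after it = [3, 8] -> 2
  3 (index 2): smaller elements after it = [] -> 0
  12 (index 3): smaller elements after it = [8] -> 1
Total inversions = 1 + 2 + 0 + 1 = 4
Final answer: 4


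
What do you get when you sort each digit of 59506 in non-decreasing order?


The number 59506 has digits: 5, 9, 5, 0, 6
Sorted: 0, 5, 5, 6, 9
Joining the sorted digits gives the result.
Final answer: 05569


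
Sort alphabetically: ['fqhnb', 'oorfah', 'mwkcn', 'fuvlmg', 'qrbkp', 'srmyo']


Compare strings character by character (the first differing letter decides):
  'fqhnb' < 'fuvlmg' since 'q' < 'u' at position 2
  'fuvlmg' < 'mwkcn' since 'f' < 'm' at position 1
  'mwkcn' < 'oorfah' since 'm' < 'o' at position 1
  'oorfah' < 'qrbkp' since 'o' < 'q' at position 1
  'qrbkp' < 'srmyo' since 'q' < 's' at position 1
Chaining these comparisons gives the alphabetical order.
Final answer: ['fqhnb', 'fuvlmg', 'mwkcn', 'oorfah', 'qrbkp', 'srmyo']


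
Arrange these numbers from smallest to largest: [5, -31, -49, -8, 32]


Original list: [5, -31, -49, -8, 32]
Repeatedly take the smallest remaining element:
  Remaining [5, -31, -49, -8, 32] -> smallest is -49
  Remaining [5, -31, -8, 32] -> smallest is -31
  Remaining [5, -8, 32] -> smallest is -8
  Remaining [5, 32] -> smallest is 5
  Remaining [32] -> smallest is 32
Collecting the picks in order gives the sorted list.
Final answer: [-49, -31, -8, 5, 32]


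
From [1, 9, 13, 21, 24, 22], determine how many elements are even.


Check each element:
  1 is odd
  9 is odd
  13 is odd
  21 is odd
  24 is even
  22 is even
Evens: [24, 22]
Count of evens = 2
Final answer: 2


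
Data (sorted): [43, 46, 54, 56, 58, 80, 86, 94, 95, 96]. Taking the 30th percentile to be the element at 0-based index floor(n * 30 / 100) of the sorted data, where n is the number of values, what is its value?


The dataset has n = 10 elements.
Index = floor(10 * 30 / 100) = floor(300 / 100) = floor(3) = 3
Counting from index 0 in the sorted data, the element at index 3 is 56.
Final answer: 56


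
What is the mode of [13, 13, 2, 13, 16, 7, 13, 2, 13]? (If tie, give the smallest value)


Count the frequency of each value:
  2 appears 2 time(s)
  7 appears 1 time(s)
  13 appears 5 time(s)
  16 appears 1 time(s)
Maximum frequency is 5.
Only 13 reaches that frequency, so it is the mode.
Final answer: 13


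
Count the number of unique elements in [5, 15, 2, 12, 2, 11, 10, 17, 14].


List all unique values:
Distinct values: [2, 5, 10, 11, 12, 14, 15, 17]
Count = 8
Final answer: 8


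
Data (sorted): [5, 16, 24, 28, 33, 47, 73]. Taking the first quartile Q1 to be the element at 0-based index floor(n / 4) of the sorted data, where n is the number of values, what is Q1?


The list has n = 7 elements.
Q1 index = floor(7 / 4) = floor(1.75) = 1
Counting from index 0 in the sorted data, the element at index 1 is 16.
Final answer: 16


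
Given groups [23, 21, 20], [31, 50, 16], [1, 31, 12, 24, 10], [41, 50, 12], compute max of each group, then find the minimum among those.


Find max of each group:
  Group 1: [23, 21, 20] -> max = 23
  Group 2: [31, 50, 16] -> max = 50
  Group 3: [1, 31, 12, 24, 10] -> max = 31
  Group 4: [41, 50, 12] -> max = 50
Maxes: [23, 50, 31, 50]
Minimum of maxes = 23
Final answer: 23


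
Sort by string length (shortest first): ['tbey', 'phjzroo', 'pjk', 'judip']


Compute lengths:
  'tbey' has length 4
  'phjzroo' has length 7
  'pjk' has length 3
  'judip' has length 5
Lengths in increasing order: 3 < 4 < 5 < 7
Listing the words in that order gives the answer.
Final answer: ['pjk', 'tbey', 'judip', 'phjzroo']


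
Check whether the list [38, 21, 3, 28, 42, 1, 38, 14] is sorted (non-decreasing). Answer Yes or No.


Check consecutive pairs:
  38 <= 21? False
  21 <= 3? False
  3 <= 28? True
  28 <= 42? True
  42 <= 1? False
  1 <= 38? True
  38 <= 14? False
4 consecutive pair(s) are out of order, so the list is not sorted.
Final answer: No


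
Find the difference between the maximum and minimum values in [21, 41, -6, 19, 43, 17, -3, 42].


Maximum value: 43
Minimum value: -6
Range = 43 - (-6) = 49
Final answer: 49


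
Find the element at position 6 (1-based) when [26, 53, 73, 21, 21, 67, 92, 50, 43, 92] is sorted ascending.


Sort ascending: [21, 21, 26, 43, 50, 53, 67, 73, 92, 92]
The 6th element (1-indexed) is at index 5.
Value = 53
Final answer: 53


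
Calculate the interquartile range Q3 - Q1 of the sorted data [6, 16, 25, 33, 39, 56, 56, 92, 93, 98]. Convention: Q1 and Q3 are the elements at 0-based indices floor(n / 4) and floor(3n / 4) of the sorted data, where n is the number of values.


The data has n = 10 elements.
Q1 index = floor(10 / 4) = floor(2.5) = 2; Q3 index = floor(3 * 10 / 4) = floor(7.5) = 7
Q1 = element at index 2 = 25
Q3 = element at index 7 = 92
IQR = 92 - 25 = 67
Final answer: 67


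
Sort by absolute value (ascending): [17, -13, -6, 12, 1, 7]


Compute absolute values:
  |17| = 17
  |-13| = 13
  |-6| = 6
  |12| = 12
  |1| = 1
  |7| = 7
Absolute values in increasing order: 1 < 6 < 7 < 12 < 13 < 17
Listing the original numbers in that order gives the answer.
Final answer: [1, -6, 7, 12, -13, 17]


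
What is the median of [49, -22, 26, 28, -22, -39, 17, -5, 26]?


First, sort the list: [-39, -22, -22, -5, 17, 26, 26, 28, 49]
The list has 9 elements (odd count).
The middle index is 4 (0-based), and the element there is 17.
Final answer: 17


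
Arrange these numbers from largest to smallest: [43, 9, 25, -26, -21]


Original list: [43, 9, 25, -26, -21]
Repeatedly take the largest remaining element:
  Remaining [43, 9, 25, -26, -21] -> largest is 43
  Remaining [9, 25, -26, -21] -> largest is 25
  Remaining [9, -26, -21] -> largest is 9
  Remaining [-26, -21] -> largest is -21
  Remaining [-26] -> largest is -26
Collecting the picks in order gives the descending list.
Final answer: [43, 25, 9, -21, -26]


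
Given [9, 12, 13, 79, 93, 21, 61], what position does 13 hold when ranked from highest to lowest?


Sort descending: [93, 79, 61, 21, 13, 12, 9]
Find 13 in the sorted list.
13 is at position 5.
Final answer: 5


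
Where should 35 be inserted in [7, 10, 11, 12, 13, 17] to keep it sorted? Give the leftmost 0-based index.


List is sorted: [7, 10, 11, 12, 13, 17]
We need the leftmost position where 35 can be inserted, i.e. the first index whose element is >= 35 (or the end of the list if none is).
Binary search with low=0, high=6 (0-based indices):
  low=0, high=6, mid=3: a[3]=12 < 35, so low = 4
  low=4, high=6, mid=5: a[5]=17 < 35, so low = 6
Now low = high = 6, so the insertion index is 6.
Final answer: 6


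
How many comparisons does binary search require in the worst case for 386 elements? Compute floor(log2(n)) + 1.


Binary search halves the search space each step.
Maximum comparisons = floor(log2(386)) + 1
log2(386) = 8.5925
floor(log2(386)) = 8, so 8 + 1 = 9
Final answer: 9


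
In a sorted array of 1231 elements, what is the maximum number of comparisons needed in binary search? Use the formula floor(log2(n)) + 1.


Binary search halves the search space each step.
Maximum comparisons = floor(log2(1231)) + 1
log2(1231) = 10.2656
floor(log2(1231)) = 10, so 10 + 1 = 11
Final answer: 11
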